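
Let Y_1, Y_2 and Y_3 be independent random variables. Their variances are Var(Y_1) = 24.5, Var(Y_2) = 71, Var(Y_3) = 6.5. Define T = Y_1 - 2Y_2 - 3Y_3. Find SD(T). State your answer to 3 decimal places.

By independence, Var(T) = (1)²Var(Y_1) + (-2)²Var(Y_2) + (-3)²Var(Y_3)
= (1)²·24.5 + (-2)²·71 + (-3)²·6.5 = 367
SD(T) = √367 ≈ 19.157

19.157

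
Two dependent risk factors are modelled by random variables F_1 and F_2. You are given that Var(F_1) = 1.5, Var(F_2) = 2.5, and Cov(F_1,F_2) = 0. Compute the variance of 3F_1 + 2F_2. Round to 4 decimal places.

23.5000

Var(3F_1 + 2F_2) = (3)²·Var(F_1) + (2)²·Var(F_2) + 2·(3)·(2)·Cov(F_1,F_2)
= 9·1.5 + 4·2.5 + 12·0 = 23.5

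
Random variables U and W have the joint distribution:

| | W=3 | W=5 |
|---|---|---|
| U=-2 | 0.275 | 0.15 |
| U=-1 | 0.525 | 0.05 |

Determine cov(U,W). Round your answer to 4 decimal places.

-0.1300

E[U] = -1.425,  E[W] = 3.4
E[UW] = -4.975
cov(U,W) = E[UW] − E[U]E[W] = -4.975 − (-1.425)(3.4) = -0.13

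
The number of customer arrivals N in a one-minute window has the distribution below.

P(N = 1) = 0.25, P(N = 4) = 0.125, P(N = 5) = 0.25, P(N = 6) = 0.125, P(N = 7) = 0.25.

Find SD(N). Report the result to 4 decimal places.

E[N] = (1)(0.25) + (4)(0.125) + (5)(0.25) + (6)(0.125) + (7)(0.25) = 4.5
E[N²] = (1)²(0.25) + (4)²(0.125) + (5)²(0.25) + (6)²(0.125) + (7)²(0.25) = 25.25
Var(N) = E[N²] − (E[N])² = 25.25 − (4.5)² = 5
SD(N) = √5 ≈ 2.2361

2.2361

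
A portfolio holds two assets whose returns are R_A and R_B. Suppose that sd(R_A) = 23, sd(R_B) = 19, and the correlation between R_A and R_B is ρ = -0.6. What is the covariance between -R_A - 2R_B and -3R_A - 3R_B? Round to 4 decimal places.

Var(R_A) = (23)² = 529;  Var(R_B) = (19)² = 361
Cov(R_A,R_B) = ρ·sd(R_A)·sd(R_B) = -0.6·23·19 = -262.2
Cov(-R_A - 2R_B, -3R_A - 3R_B) = (-1)(-3)Var(R_A) + (-2)(-3)Var(R_B) + [(-1)(-3) + (-2)(-3)]Cov(R_A,R_B)
= 3·529 + 6·361 + 9·-262.2 = 1393.2

1393.2000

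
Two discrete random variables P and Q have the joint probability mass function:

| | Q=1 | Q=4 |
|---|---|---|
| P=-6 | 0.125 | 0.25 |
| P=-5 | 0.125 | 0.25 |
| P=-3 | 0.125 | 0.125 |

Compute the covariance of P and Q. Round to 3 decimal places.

E[P] = -4.875,  E[Q] = 2.875
E[PQ] = -14.25
cov(P,Q) = E[PQ] − E[P]E[Q] = -14.25 − (-4.875)(2.875) = -0.234375

-0.234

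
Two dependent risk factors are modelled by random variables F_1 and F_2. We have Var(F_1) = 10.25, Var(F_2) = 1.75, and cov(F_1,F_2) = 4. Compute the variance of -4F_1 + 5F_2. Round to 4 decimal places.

47.7500

Var(-4F_1 + 5F_2) = (-4)²·Var(F_1) + (5)²·Var(F_2) + 2·(-4)·(5)·cov(F_1,F_2)
= 16·10.25 + 25·1.75 + -40·4 = 47.75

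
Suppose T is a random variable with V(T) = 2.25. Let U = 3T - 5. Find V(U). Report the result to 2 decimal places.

V(3T - 5) = (3)²·V(T) = 9·2.25 = 20.25

20.25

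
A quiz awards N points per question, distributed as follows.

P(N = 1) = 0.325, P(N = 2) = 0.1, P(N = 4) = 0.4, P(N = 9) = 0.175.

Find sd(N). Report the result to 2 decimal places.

2.76

E[N] = (1)(0.325) + (2)(0.1) + (4)(0.4) + (9)(0.175) = 3.7
E[N²] = (1)²(0.325) + (2)²(0.1) + (4)²(0.4) + (9)²(0.175) = 21.3
Var(N) = E[N²] − (E[N])² = 21.3 − (3.7)² = 7.61
sd(N) = √7.61 ≈ 2.76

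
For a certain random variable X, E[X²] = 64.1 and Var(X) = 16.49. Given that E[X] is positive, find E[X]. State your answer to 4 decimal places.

6.9000

(E[X])² = E[X²] − Var(X) = 64.1 − 16.49 = 47.61
E[X] = √47.61 = 6.9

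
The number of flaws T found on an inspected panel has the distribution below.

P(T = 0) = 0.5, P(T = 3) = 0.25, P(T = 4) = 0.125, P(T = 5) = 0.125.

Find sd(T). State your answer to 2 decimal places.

1.96

E[T] = (0)(0.5) + (3)(0.25) + (4)(0.125) + (5)(0.125) = 1.875
E[T²] = (0)²(0.5) + (3)²(0.25) + (4)²(0.125) + (5)²(0.125) = 7.375
var(T) = E[T²] − (E[T])² = 7.375 − (1.875)² = 3.859375
sd(T) = √3.859375 ≈ 1.96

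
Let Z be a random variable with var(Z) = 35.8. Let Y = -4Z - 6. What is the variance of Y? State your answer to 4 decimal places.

572.8000

var(-4Z - 6) = (-4)²·var(Z) = 16·35.8 = 572.8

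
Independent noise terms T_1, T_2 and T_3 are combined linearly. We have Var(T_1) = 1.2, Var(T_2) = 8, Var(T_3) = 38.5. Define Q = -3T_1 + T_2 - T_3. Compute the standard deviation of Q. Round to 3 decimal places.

By independence, Var(Q) = (-3)²Var(T_1) + (1)²Var(T_2) + (-1)²Var(T_3)
= (-3)²·1.2 + (1)²·8 + (-1)²·38.5 = 57.3
sd(Q) = √57.3 ≈ 7.570

7.570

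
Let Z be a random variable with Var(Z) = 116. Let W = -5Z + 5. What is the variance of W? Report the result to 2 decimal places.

2900.00

Var(-5Z + 5) = (-5)²·Var(Z) = 25·116 = 2900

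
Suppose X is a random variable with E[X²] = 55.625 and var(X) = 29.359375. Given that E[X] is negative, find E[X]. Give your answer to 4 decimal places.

-5.1250

(E[X])² = E[X²] − var(X) = 55.625 − 29.359375 = 26.265625
E[X] = −√26.265625 = -5.125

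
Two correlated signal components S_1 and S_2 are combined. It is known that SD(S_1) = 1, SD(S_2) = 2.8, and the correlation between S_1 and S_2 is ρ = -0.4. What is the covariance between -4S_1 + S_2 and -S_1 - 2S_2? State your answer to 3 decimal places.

-19.520

V(S_1) = (1)² = 1;  V(S_2) = (2.8)² = 7.84
Cov(S_1,S_2) = ρ·SD(S_1)·SD(S_2) = -0.4·1·2.8 = -1.12
Cov(-4S_1 + S_2, -S_1 - 2S_2) = (-4)(-1)V(S_1) + (1)(-2)V(S_2) + [(-4)(-2) + (1)(-1)]Cov(S_1,S_2)
= 4·1 + -2·7.84 + 7·-1.12 = -19.52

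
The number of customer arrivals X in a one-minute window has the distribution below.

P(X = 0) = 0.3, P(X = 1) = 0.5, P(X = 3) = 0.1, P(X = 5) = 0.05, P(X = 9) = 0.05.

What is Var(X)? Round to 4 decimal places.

4.4500

E[X] = (0)(0.3) + (1)(0.5) + (3)(0.1) + (5)(0.05) + (9)(0.05) = 1.5
E[X²] = (0)²(0.3) + (1)²(0.5) + (3)²(0.1) + (5)²(0.05) + (9)²(0.05) = 6.7
Var(X) = E[X²] − (E[X])² = 6.7 − (1.5)² = 4.45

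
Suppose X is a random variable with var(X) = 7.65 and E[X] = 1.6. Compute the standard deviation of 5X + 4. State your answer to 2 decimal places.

var(5X + 4) = (5)²·7.65 = 191.25
σ(5X + 4) = √191.25 ≈ 13.83

13.83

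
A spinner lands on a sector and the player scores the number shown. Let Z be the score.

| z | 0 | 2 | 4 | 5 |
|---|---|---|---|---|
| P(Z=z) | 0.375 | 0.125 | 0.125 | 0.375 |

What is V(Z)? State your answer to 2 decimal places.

4.98

E[Z] = (0)(0.375) + (2)(0.125) + (4)(0.125) + (5)(0.375) = 2.625
E[Z²] = (0)²(0.375) + (2)²(0.125) + (4)²(0.125) + (5)²(0.375) = 11.875
V(Z) = E[Z²] − (E[Z])² = 11.875 − (2.625)² = 4.984375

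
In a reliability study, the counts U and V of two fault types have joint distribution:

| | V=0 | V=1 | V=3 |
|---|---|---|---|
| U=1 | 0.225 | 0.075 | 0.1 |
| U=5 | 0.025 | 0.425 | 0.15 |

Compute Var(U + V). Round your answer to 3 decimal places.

6.028

E[U] = 3.4,  E[V] = 1.25,  E[UV] = 4.75
Var(U) = 15.4 − (3.4)² = 3.84;  Var(V) = 2.75 − (1.25)² = 1.1875
Cov(U,V) = 4.75 − (3.4)(1.25) = 0.5
Var(U + V) = (1)²·3.84 + (1)²·1.1875 + 2·(1)·(1)·0.5 = 6.0275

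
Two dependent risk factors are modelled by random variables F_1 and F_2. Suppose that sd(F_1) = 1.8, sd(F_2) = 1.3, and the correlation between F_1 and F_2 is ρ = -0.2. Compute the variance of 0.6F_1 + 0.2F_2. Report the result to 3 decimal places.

Var(F_1) = (1.8)² = 3.24;  Var(F_2) = (1.3)² = 1.69
Cov(F_1,F_2) = ρ·sd(F_1)·sd(F_2) = -0.2·1.8·1.3 = -0.468
Var(0.6F_1 + 0.2F_2) = (0.6)²·Var(F_1) + (0.2)²·Var(F_2) + 2·(0.6)·(0.2)·Cov(F_1,F_2)
= 0.36·3.24 + 0.04·1.69 + 0.24·-0.468 = 1.12168

1.122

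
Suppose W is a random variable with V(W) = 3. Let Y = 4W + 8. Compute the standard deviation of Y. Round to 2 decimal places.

6.93

V(4W + 8) = (4)²·3 = 48
sd(Y) = √48 ≈ 6.93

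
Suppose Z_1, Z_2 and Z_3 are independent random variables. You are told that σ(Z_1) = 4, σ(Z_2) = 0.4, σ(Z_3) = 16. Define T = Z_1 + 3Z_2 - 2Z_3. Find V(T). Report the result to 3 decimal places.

1041.440

V(Z_1) = 16, V(Z_2) = 0.16, V(Z_3) = 256
By independence, V(T) = (1)²V(Z_1) + (3)²V(Z_2) + (-2)²V(Z_3)
= (1)²·16 + (3)²·0.16 + (-2)²·256 = 1041.44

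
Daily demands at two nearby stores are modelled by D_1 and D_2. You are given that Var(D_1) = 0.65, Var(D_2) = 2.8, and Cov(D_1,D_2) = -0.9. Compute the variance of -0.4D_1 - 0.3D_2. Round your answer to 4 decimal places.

Var(-0.4D_1 - 0.3D_2) = (-0.4)²·Var(D_1) + (-0.3)²·Var(D_2) + 2·(-0.4)·(-0.3)·Cov(D_1,D_2)
= 0.16·0.65 + 0.09·2.8 + 0.24·-0.9 = 0.14

0.1400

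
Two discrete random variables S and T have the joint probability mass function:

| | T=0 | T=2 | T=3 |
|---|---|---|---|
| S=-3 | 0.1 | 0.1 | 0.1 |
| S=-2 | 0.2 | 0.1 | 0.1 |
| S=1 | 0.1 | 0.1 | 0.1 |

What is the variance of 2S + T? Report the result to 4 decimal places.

12.6100

E[S] = -1.4,  E[T] = 1.5,  E[ST] = -2
V(S) = 4.6 − (-1.4)² = 2.64;  V(T) = 3.9 − (1.5)² = 1.65
Cov(S,T) = -2 − (-1.4)(1.5) = 0.1
V(2S + T) = (2)²·2.64 + (1)²·1.65 + 2·(2)·(1)·0.1 = 12.61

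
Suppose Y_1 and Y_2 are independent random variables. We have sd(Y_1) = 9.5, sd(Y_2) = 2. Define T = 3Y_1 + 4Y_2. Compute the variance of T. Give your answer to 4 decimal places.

Var(Y_1) = 90.25, Var(Y_2) = 4
By independence, Var(T) = (3)²Var(Y_1) + (4)²Var(Y_2)
= (3)²·90.25 + (4)²·4 = 876.25

876.2500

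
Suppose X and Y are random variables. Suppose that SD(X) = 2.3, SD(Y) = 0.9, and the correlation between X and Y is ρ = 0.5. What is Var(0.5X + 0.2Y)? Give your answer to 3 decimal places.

1.562

Var(X) = (2.3)² = 5.29;  Var(Y) = (0.9)² = 0.81
Cov(X,Y) = ρ·SD(X)·SD(Y) = 0.5·2.3·0.9 = 1.035
Var(0.5X + 0.2Y) = (0.5)²·Var(X) + (0.2)²·Var(Y) + 2·(0.5)·(0.2)·Cov(X,Y)
= 0.25·5.29 + 0.04·0.81 + 0.2·1.035 = 1.5619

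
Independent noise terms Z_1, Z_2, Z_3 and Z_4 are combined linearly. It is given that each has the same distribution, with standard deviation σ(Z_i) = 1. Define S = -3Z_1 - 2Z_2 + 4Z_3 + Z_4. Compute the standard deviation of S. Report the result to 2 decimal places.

5.48

Var(Z_i) = (1)² = 1
By independence, Var(S) = (-3)²Var(Z_1) + (-2)²Var(Z_2) + (4)²Var(Z_3) + (1)²Var(Z_4)
= (-3)²·1 + (-2)²·1 + (4)²·1 + (1)²·1 = 30
σ(S) = √30 ≈ 5.48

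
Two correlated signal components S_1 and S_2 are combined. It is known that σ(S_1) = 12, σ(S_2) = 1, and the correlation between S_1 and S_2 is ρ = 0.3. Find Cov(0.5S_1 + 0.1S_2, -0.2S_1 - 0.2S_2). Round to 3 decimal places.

V(S_1) = (12)² = 144;  V(S_2) = (1)² = 1
Cov(S_1,S_2) = ρ·σ(S_1)·σ(S_2) = 0.3·12·1 = 3.6
Cov(0.5S_1 + 0.1S_2, -0.2S_1 - 0.2S_2) = (0.5)(-0.2)V(S_1) + (0.1)(-0.2)V(S_2) + [(0.5)(-0.2) + (0.1)(-0.2)]Cov(S_1,S_2)
= -0.1·144 + -0.02·1 + -0.12·3.6 = -14.852

-14.852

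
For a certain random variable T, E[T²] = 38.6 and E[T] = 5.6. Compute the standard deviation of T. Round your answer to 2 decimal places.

V(T) = 38.6 − (5.6)² = 7.24
SD(T) = √7.24 ≈ 2.69

2.69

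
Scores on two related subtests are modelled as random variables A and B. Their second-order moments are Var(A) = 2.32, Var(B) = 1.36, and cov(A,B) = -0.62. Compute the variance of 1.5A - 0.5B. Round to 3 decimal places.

6.490

Var(1.5A - 0.5B) = (1.5)²·Var(A) + (-0.5)²·Var(B) + 2·(1.5)·(-0.5)·cov(A,B)
= 2.25·2.32 + 0.25·1.36 + -1.5·-0.62 = 6.49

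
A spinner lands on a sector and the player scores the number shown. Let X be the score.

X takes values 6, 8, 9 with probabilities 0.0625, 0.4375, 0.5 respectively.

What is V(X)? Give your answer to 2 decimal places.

E[X] = (6)(0.0625) + (8)(0.4375) + (9)(0.5) = 8.375
E[X²] = (6)²(0.0625) + (8)²(0.4375) + (9)²(0.5) = 70.75
V(X) = E[X²] − (E[X])² = 70.75 − (8.375)² = 0.609375

0.61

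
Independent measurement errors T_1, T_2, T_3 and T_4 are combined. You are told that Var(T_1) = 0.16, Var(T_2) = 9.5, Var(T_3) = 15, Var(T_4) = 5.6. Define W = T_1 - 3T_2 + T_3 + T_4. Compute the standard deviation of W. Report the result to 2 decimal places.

By independence, Var(W) = (1)²Var(T_1) + (-3)²Var(T_2) + (1)²Var(T_3) + (1)²Var(T_4)
= (1)²·0.16 + (-3)²·9.5 + (1)²·15 + (1)²·5.6 = 106.26
SD(W) = √106.26 ≈ 10.31

10.31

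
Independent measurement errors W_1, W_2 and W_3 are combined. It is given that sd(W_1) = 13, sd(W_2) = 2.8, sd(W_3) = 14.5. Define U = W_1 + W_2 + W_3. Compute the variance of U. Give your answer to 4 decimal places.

Var(W_1) = 169, Var(W_2) = 7.84, Var(W_3) = 210.25
By independence, Var(U) = (1)²Var(W_1) + (1)²Var(W_2) + (1)²Var(W_3)
= (1)²·169 + (1)²·7.84 + (1)²·210.25 = 387.09

387.0900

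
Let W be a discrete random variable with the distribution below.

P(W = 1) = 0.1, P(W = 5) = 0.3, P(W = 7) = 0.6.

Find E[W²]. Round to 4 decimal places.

E[W²] = (1)²(0.1) + (5)²(0.3) + (7)²(0.6) = 37

37.0000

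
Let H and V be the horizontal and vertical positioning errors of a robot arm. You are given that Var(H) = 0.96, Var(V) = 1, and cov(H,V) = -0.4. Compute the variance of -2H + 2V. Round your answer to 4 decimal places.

Var(-2H + 2V) = (-2)²·Var(H) + (2)²·Var(V) + 2·(-2)·(2)·cov(H,V)
= 4·0.96 + 4·1 + -8·-0.4 = 11.04

11.0400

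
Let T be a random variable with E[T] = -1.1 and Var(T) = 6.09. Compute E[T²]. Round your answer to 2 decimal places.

E[T²] = Var(T) + (E[T])² = 6.09 + (-1.1)² = 7.3

7.30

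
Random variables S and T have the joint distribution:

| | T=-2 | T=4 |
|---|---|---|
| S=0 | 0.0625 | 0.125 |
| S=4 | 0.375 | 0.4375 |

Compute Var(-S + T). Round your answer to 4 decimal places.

12.2344

E[S] = 3.25,  E[T] = 1.375,  E[ST] = 4
Var(S) = 13 − (3.25)² = 2.4375;  Var(T) = 10.75 − (1.375)² = 8.859375
Cov(S,T) = 4 − (3.25)(1.375) = -0.46875
Var(-S + T) = (-1)²·2.4375 + (1)²·8.859375 + 2·(-1)·(1)·-0.46875 = 12.234375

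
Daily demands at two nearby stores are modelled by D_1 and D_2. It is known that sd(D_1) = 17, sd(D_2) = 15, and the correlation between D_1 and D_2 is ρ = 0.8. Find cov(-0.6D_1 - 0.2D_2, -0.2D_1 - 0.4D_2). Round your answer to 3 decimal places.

Var(D_1) = (17)² = 289;  Var(D_2) = (15)² = 225
cov(D_1,D_2) = ρ·sd(D_1)·sd(D_2) = 0.8·17·15 = 204
cov(-0.6D_1 - 0.2D_2, -0.2D_1 - 0.4D_2) = (-0.6)(-0.2)Var(D_1) + (-0.2)(-0.4)Var(D_2) + [(-0.6)(-0.4) + (-0.2)(-0.2)]cov(D_1,D_2)
= 0.12·289 + 0.08·225 + 0.28·204 = 109.8

109.800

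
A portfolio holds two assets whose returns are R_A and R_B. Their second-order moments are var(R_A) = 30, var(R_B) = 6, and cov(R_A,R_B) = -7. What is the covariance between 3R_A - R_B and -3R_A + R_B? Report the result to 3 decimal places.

cov(3R_A - R_B, -3R_A + R_B) = (3)(-3)var(R_A) + (-1)(1)var(R_B) + [(3)(1) + (-1)(-3)]cov(R_A,R_B)
= -9·30 + -1·6 + 6·-7 = -318

-318.000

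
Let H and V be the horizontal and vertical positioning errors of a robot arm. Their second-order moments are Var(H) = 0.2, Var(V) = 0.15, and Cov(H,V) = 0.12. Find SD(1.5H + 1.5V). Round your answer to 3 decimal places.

1.152

Var(1.5H + 1.5V) = (1.5)²·Var(H) + (1.5)²·Var(V) + 2·(1.5)·(1.5)·Cov(H,V)
= 2.25·0.2 + 2.25·0.15 + 4.5·0.12 = 1.3275
SD(1.5H + 1.5V) = √1.3275 ≈ 1.152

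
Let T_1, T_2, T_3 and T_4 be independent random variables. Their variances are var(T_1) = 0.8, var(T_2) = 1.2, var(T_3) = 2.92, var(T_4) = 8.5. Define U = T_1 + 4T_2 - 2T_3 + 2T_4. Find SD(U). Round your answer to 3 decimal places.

8.104

By independence, var(U) = (1)²var(T_1) + (4)²var(T_2) + (-2)²var(T_3) + (2)²var(T_4)
= (1)²·0.8 + (4)²·1.2 + (-2)²·2.92 + (2)²·8.5 = 65.68
SD(U) = √65.68 ≈ 8.104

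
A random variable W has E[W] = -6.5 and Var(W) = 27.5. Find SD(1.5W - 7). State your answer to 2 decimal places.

Var(1.5W - 7) = (1.5)²·27.5 = 61.875
SD(1.5W - 7) = √61.875 ≈ 7.87

7.87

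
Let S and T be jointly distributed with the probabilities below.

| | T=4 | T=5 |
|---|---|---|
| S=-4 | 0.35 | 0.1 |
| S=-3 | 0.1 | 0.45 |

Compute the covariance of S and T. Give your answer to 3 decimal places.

E[S] = -3.45,  E[T] = 4.55
E[ST] = -15.55
Cov(S,T) = E[ST] − E[S]E[T] = -15.55 − (-3.45)(4.55) = 0.1475

0.148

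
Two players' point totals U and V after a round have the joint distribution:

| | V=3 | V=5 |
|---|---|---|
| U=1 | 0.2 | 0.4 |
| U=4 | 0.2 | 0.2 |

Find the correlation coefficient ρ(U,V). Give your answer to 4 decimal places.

E[U] = 2.2,  E[V] = 4.2
E[UV] = 9
cov(U,V) = E[UV] − E[U]E[V] = 9 − (2.2)(4.2) = -0.24
Var(U) = 2.16,  Var(V) = 0.96
ρ = -0.24 / √(2.16·0.96) ≈ -0.1667

-0.1667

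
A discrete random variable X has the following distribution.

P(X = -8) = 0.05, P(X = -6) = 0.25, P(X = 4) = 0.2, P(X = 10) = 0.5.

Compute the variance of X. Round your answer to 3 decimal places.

E[X] = (-8)(0.05) + (-6)(0.25) + (4)(0.2) + (10)(0.5) = 3.9
E[X²] = (-8)²(0.05) + (-6)²(0.25) + (4)²(0.2) + (10)²(0.5) = 65.4
var(X) = E[X²] − (E[X])² = 65.4 − (3.9)² = 50.19

50.190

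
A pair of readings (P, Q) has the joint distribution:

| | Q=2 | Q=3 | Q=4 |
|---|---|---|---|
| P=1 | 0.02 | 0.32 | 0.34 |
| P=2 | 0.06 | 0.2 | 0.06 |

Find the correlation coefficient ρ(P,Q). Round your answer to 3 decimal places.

E[P] = 1.32,  E[Q] = 3.32
E[PQ] = 4.28
Cov(P,Q) = E[PQ] − E[P]E[Q] = 4.28 − (1.32)(3.32) = -0.1024
var(P) = 0.2176,  var(Q) = 0.3776
ρ = -0.1024 / √(0.2176·0.3776) ≈ -0.357

-0.357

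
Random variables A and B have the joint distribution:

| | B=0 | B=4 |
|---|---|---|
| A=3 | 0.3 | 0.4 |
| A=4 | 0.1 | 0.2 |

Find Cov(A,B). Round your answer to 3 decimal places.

E[A] = 3.3,  E[B] = 2.4
E[AB] = 8
Cov(A,B) = E[AB] − E[A]E[B] = 8 − (3.3)(2.4) = 0.08

0.080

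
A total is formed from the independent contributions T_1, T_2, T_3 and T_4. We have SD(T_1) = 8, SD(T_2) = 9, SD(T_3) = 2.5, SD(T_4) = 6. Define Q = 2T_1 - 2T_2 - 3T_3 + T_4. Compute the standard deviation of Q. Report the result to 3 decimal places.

V(T_1) = 64, V(T_2) = 81, V(T_3) = 6.25, V(T_4) = 36
By independence, V(Q) = (2)²V(T_1) + (-2)²V(T_2) + (-3)²V(T_3) + (1)²V(T_4)
= (2)²·64 + (-2)²·81 + (-3)²·6.25 + (1)²·36 = 672.25
SD(Q) = √672.25 ≈ 25.928

25.928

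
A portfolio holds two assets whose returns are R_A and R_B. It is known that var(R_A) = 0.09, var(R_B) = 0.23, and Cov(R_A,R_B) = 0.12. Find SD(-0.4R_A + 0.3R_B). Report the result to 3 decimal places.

var(-0.4R_A + 0.3R_B) = (-0.4)²·var(R_A) + (0.3)²·var(R_B) + 2·(-0.4)·(0.3)·Cov(R_A,R_B)
= 0.16·0.09 + 0.09·0.23 + -0.24·0.12 = 0.0063
SD(-0.4R_A + 0.3R_B) = √0.0063 ≈ 0.079

0.079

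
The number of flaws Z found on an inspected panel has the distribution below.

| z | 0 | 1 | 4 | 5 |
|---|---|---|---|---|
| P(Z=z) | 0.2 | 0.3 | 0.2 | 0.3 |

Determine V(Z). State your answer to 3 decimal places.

E[Z] = (0)(0.2) + (1)(0.3) + (4)(0.2) + (5)(0.3) = 2.6
E[Z²] = (0)²(0.2) + (1)²(0.3) + (4)²(0.2) + (5)²(0.3) = 11
V(Z) = E[Z²] − (E[Z])² = 11 − (2.6)² = 4.24

4.240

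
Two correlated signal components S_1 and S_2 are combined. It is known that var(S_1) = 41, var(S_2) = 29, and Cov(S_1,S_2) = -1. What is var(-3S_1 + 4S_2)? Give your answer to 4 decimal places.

857.0000

var(-3S_1 + 4S_2) = (-3)²·var(S_1) + (4)²·var(S_2) + 2·(-3)·(4)·Cov(S_1,S_2)
= 9·41 + 16·29 + -24·-1 = 857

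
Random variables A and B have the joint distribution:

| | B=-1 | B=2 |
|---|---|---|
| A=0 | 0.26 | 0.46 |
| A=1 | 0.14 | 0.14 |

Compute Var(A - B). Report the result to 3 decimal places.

E[A] = 0.28,  E[B] = 0.8,  E[AB] = 0.14
Var(A) = 0.28 − (0.28)² = 0.2016;  Var(B) = 2.8 − (0.8)² = 2.16
Cov(A,B) = 0.14 − (0.28)(0.8) = -0.084
Var(A - B) = (1)²·0.2016 + (-1)²·2.16 + 2·(1)·(-1)·-0.084 = 2.5296

2.530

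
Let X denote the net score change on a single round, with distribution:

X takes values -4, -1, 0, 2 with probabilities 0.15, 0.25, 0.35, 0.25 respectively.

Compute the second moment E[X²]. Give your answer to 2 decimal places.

E[X²] = (-4)²(0.15) + (-1)²(0.25) + (0)²(0.35) + (2)²(0.25) = 3.65

3.65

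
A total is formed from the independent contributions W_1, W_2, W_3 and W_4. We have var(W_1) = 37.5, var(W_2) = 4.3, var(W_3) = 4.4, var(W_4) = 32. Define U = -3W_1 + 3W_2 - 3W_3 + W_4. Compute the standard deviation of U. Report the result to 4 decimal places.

By independence, var(U) = (-3)²var(W_1) + (3)²var(W_2) + (-3)²var(W_3) + (1)²var(W_4)
= (-3)²·37.5 + (3)²·4.3 + (-3)²·4.4 + (1)²·32 = 447.8
σ(U) = √447.8 ≈ 21.1613

21.1613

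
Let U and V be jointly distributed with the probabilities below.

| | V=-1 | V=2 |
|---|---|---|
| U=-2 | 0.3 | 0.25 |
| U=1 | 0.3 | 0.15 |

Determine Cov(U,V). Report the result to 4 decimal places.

-0.2700

E[U] = -0.65,  E[V] = 0.2
E[UV] = -0.4
Cov(U,V) = E[UV] − E[U]E[V] = -0.4 − (-0.65)(0.2) = -0.27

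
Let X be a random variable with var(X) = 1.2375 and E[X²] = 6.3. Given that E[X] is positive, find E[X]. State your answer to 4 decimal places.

2.2500

(E[X])² = E[X²] − var(X) = 6.3 − 1.2375 = 5.0625
E[X] = √5.0625 = 2.25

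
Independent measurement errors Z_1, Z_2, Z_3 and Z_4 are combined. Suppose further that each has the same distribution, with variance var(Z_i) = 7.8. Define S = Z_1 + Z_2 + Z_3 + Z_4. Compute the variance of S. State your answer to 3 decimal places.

By independence, var(S) = (1)²var(Z_1) + (1)²var(Z_2) + (1)²var(Z_3) + (1)²var(Z_4)
= (1)²·7.8 + (1)²·7.8 + (1)²·7.8 + (1)²·7.8 = 31.2

31.200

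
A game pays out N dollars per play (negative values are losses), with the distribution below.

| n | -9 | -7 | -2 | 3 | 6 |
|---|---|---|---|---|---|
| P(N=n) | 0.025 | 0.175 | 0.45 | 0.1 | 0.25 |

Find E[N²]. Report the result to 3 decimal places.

22.300

E[N²] = (-9)²(0.025) + (-7)²(0.175) + (-2)²(0.45) + (3)²(0.1) + (6)²(0.25) = 22.3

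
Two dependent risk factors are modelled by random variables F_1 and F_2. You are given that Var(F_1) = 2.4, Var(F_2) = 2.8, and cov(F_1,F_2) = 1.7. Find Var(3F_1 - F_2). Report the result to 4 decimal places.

14.2000

Var(3F_1 - F_2) = (3)²·Var(F_1) + (-1)²·Var(F_2) + 2·(3)·(-1)·cov(F_1,F_2)
= 9·2.4 + 1·2.8 + -6·1.7 = 14.2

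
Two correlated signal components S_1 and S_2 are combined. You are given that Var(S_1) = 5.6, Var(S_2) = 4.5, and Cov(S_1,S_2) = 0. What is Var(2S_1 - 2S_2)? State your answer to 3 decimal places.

Var(2S_1 - 2S_2) = (2)²·Var(S_1) + (-2)²·Var(S_2) + 2·(2)·(-2)·Cov(S_1,S_2)
= 4·5.6 + 4·4.5 + -8·0 = 40.4

40.400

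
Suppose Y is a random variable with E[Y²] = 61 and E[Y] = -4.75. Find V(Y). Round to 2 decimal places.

V(Y) = 61 − (-4.75)² = 38.4375

38.44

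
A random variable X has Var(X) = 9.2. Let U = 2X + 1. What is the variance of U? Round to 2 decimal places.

Var(2X + 1) = (2)²·Var(X) = 4·9.2 = 36.8

36.80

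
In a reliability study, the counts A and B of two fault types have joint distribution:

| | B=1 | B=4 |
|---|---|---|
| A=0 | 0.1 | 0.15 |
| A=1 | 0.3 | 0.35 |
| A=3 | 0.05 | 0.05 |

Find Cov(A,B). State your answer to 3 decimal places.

E[A] = 0.95,  E[B] = 2.65
E[AB] = 2.45
Cov(A,B) = E[AB] − E[A]E[B] = 2.45 − (0.95)(2.65) = -0.0675

-0.068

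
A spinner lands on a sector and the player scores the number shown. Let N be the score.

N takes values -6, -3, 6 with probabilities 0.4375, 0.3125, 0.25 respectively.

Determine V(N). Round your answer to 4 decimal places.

E[N] = (-6)(0.4375) + (-3)(0.3125) + (6)(0.25) = -2.0625
E[N²] = (-6)²(0.4375) + (-3)²(0.3125) + (6)²(0.25) = 27.5625
V(N) = E[N²] − (E[N])² = 27.5625 − (-2.0625)² = 23.30859375

23.3086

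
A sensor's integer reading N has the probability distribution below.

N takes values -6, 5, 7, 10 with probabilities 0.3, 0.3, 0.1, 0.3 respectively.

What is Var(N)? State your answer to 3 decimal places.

41.640

E[N] = (-6)(0.3) + (5)(0.3) + (7)(0.1) + (10)(0.3) = 3.4
E[N²] = (-6)²(0.3) + (5)²(0.3) + (7)²(0.1) + (10)²(0.3) = 53.2
Var(N) = E[N²] − (E[N])² = 53.2 − (3.4)² = 41.64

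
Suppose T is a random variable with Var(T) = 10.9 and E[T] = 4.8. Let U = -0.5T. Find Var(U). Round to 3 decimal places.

2.725

Var(-0.5T) = (-0.5)²·Var(T) = 0.25·10.9 = 2.725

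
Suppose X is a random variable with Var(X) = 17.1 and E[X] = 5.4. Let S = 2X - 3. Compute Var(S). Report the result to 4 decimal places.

68.4000

Var(2X - 3) = (2)²·Var(X) = 4·17.1 = 68.4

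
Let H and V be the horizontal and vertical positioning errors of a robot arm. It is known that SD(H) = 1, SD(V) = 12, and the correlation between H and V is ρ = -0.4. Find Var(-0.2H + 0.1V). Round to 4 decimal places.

Var(H) = (1)² = 1;  Var(V) = (12)² = 144
Cov(H,V) = ρ·SD(H)·SD(V) = -0.4·1·12 = -4.8
Var(-0.2H + 0.1V) = (-0.2)²·Var(H) + (0.1)²·Var(V) + 2·(-0.2)·(0.1)·Cov(H,V)
= 0.04·1 + 0.01·144 + -0.04·-4.8 = 1.672

1.6720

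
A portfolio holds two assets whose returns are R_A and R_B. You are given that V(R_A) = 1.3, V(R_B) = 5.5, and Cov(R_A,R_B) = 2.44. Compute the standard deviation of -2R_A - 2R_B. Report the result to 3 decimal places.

6.835

V(-2R_A - 2R_B) = (-2)²·V(R_A) + (-2)²·V(R_B) + 2·(-2)·(-2)·Cov(R_A,R_B)
= 4·1.3 + 4·5.5 + 8·2.44 = 46.72
sd(-2R_A - 2R_B) = √46.72 ≈ 6.835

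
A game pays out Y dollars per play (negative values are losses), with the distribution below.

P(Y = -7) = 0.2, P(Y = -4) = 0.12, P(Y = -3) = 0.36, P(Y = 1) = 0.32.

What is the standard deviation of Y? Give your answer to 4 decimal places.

2.8828

E[Y] = (-7)(0.2) + (-4)(0.12) + (-3)(0.36) + (1)(0.32) = -2.64
E[Y²] = (-7)²(0.2) + (-4)²(0.12) + (-3)²(0.36) + (1)²(0.32) = 15.28
Var(Y) = E[Y²] − (E[Y])² = 15.28 − (-2.64)² = 8.3104
sd(Y) = √8.3104 ≈ 2.8828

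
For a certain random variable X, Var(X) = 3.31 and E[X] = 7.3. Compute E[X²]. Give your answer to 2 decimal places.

56.60

E[X²] = Var(X) + (E[X])² = 3.31 + (7.3)² = 56.6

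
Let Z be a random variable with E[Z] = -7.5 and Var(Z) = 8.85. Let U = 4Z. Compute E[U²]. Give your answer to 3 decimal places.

E[4Z] = 4·-7.5 = -30
Var(4Z) = (4)²·8.85 = 141.6
E[U²] = Var(U) + (E[U])² = 141.6 + (-30)² = 1041.6

1041.600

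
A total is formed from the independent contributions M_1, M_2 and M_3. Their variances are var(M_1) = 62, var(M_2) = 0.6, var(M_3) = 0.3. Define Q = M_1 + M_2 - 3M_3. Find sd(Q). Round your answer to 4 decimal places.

By independence, var(Q) = (1)²var(M_1) + (1)²var(M_2) + (-3)²var(M_3)
= (1)²·62 + (1)²·0.6 + (-3)²·0.3 = 65.3
sd(Q) = √65.3 ≈ 8.0808

8.0808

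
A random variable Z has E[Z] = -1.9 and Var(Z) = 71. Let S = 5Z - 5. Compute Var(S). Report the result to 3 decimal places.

1775.000

Var(5Z - 5) = (5)²·Var(Z) = 25·71 = 1775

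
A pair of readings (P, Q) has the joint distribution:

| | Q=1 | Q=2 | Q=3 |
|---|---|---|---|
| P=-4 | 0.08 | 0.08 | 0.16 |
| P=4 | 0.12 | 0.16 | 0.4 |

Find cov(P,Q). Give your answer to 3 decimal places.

E[P] = 1.44,  E[Q] = 2.36
E[PQ] = 3.68
cov(P,Q) = E[PQ] − E[P]E[Q] = 3.68 − (1.44)(2.36) = 0.2816

0.282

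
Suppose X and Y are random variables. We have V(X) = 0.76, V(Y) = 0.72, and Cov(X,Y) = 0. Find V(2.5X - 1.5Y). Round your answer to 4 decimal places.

6.3700

V(2.5X - 1.5Y) = (2.5)²·V(X) + (-1.5)²·V(Y) + 2·(2.5)·(-1.5)·Cov(X,Y)
= 6.25·0.76 + 2.25·0.72 + -7.5·0 = 6.37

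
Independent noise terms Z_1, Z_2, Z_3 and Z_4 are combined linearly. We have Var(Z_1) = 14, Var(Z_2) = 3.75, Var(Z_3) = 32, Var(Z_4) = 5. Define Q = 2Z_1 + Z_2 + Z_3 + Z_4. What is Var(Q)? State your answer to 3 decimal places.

By independence, Var(Q) = (2)²Var(Z_1) + (1)²Var(Z_2) + (1)²Var(Z_3) + (1)²Var(Z_4)
= (2)²·14 + (1)²·3.75 + (1)²·32 + (1)²·5 = 96.75

96.750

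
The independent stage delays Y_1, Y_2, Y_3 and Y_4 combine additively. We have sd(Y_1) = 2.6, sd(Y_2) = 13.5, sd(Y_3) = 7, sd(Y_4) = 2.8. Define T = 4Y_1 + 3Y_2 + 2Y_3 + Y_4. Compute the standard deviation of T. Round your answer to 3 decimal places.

44.184

Var(Y_1) = 6.76, Var(Y_2) = 182.25, Var(Y_3) = 49, Var(Y_4) = 7.84
By independence, Var(T) = (4)²Var(Y_1) + (3)²Var(Y_2) + (2)²Var(Y_3) + (1)²Var(Y_4)
= (4)²·6.76 + (3)²·182.25 + (2)²·49 + (1)²·7.84 = 1952.25
sd(T) = √1952.25 ≈ 44.184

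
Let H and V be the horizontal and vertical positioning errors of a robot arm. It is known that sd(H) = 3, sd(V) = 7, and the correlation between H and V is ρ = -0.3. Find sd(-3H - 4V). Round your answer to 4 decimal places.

26.7170

Var(H) = (3)² = 9;  Var(V) = (7)² = 49
Cov(H,V) = ρ·sd(H)·sd(V) = -0.3·3·7 = -6.3
Var(-3H - 4V) = (-3)²·Var(H) + (-4)²·Var(V) + 2·(-3)·(-4)·Cov(H,V)
= 9·9 + 16·49 + 24·-6.3 = 713.8
sd(-3H - 4V) = √713.8 ≈ 26.7170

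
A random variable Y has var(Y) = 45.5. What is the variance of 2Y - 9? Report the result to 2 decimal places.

182.00

var(2Y - 9) = (2)²·var(Y) = 4·45.5 = 182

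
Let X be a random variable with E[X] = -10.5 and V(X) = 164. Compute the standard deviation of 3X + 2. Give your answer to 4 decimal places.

V(3X + 2) = (3)²·164 = 1476
SD(3X + 2) = √1476 ≈ 38.4187

38.4187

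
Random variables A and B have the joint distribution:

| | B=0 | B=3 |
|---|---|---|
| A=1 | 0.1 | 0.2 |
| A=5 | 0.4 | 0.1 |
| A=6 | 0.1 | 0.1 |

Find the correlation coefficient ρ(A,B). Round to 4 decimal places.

E[A] = 4,  E[B] = 1.2
E[AB] = 3.9
Cov(A,B) = E[AB] − E[A]E[B] = 3.9 − (4)(1.2) = -0.9
Var(A) = 4,  Var(B) = 2.16
ρ = -0.9 / √(4·2.16) ≈ -0.3062

-0.3062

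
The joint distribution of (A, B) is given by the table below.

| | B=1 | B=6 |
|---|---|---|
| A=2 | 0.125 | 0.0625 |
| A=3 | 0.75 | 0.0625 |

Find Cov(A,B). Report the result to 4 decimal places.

E[A] = 2.8125,  E[B] = 1.625
E[AB] = 4.375
Cov(A,B) = E[AB] − E[A]E[B] = 4.375 − (2.8125)(1.625) = -0.1953125

-0.1953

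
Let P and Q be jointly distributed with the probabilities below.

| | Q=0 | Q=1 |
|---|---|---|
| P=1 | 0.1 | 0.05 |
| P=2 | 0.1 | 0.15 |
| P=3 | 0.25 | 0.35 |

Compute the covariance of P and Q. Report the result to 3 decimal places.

E[P] = 2.45,  E[Q] = 0.55
E[PQ] = 1.4
Cov(P,Q) = E[PQ] − E[P]E[Q] = 1.4 − (2.45)(0.55) = 0.0525

0.053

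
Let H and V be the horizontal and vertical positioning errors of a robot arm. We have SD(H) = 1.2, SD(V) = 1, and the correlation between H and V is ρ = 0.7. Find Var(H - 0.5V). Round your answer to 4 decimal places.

Var(H) = (1.2)² = 1.44;  Var(V) = (1)² = 1
cov(H,V) = ρ·SD(H)·SD(V) = 0.7·1.2·1 = 0.84
Var(H - 0.5V) = (1)²·Var(H) + (-0.5)²·Var(V) + 2·(1)·(-0.5)·cov(H,V)
= 1·1.44 + 0.25·1 + -1·0.84 = 0.85

0.8500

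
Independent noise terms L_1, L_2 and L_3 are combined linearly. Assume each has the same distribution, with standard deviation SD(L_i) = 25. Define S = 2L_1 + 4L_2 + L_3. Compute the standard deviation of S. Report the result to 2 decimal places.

V(L_i) = (25)² = 625
By independence, V(S) = (2)²V(L_1) + (4)²V(L_2) + (1)²V(L_3)
= (2)²·625 + (4)²·625 + (1)²·625 = 13125
SD(S) = √13125 ≈ 114.56

114.56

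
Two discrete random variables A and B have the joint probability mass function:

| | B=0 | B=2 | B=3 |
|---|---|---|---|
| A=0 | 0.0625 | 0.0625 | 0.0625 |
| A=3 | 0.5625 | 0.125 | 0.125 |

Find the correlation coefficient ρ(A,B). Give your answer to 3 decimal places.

E[A] = 2.4375,  E[B] = 0.9375
E[AB] = 1.875
Cov(A,B) = E[AB] − E[A]E[B] = 1.875 − (2.4375)(0.9375) = -0.41015625
Var(A) = 1.37109375,  Var(B) = 1.55859375
ρ = -0.41015625 / √(1.37109375·1.55859375) ≈ -0.281

-0.281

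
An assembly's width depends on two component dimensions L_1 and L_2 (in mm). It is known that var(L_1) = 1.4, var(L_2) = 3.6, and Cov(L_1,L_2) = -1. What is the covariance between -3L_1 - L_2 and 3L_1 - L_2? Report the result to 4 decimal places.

Cov(-3L_1 - L_2, 3L_1 - L_2) = (-3)(3)var(L_1) + (-1)(-1)var(L_2) + [(-3)(-1) + (-1)(3)]Cov(L_1,L_2)
= -9·1.4 + 1·3.6 + 0·-1 = -9

-9.0000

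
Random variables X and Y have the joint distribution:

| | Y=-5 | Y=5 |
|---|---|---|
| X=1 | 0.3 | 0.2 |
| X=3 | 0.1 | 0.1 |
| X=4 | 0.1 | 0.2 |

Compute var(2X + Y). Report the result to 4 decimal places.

38.2400

E[X] = 2.3,  E[Y] = 0,  E[XY] = 1.5
var(X) = 7.1 − (2.3)² = 1.81;  var(Y) = 25 − (0)² = 25
Cov(X,Y) = 1.5 − (2.3)(0) = 1.5
var(2X + Y) = (2)²·1.81 + (1)²·25 + 2·(2)·(1)·1.5 = 38.24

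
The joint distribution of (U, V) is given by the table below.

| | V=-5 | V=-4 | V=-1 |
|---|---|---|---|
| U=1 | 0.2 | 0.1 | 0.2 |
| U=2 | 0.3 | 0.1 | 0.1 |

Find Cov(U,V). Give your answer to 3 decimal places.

-0.200

E[U] = 1.5,  E[V] = -3.6
E[UV] = -5.6
Cov(U,V) = E[UV] − E[U]E[V] = -5.6 − (1.5)(-3.6) = -0.2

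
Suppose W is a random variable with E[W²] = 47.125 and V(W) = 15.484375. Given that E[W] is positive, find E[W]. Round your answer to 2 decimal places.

5.63

(E[W])² = E[W²] − V(W) = 47.125 − 15.484375 = 31.640625
E[W] = √31.640625 = 5.625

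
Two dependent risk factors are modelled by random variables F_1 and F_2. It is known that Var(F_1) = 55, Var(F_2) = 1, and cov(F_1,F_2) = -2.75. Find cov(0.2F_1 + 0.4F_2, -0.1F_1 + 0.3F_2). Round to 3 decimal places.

cov(0.2F_1 + 0.4F_2, -0.1F_1 + 0.3F_2) = (0.2)(-0.1)Var(F_1) + (0.4)(0.3)Var(F_2) + [(0.2)(0.3) + (0.4)(-0.1)]cov(F_1,F_2)
= -0.02·55 + 0.12·1 + 0.02·-2.75 = -1.035

-1.035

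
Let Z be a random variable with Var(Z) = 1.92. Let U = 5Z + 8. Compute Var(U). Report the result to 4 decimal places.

48.0000

Var(5Z + 8) = (5)²·Var(Z) = 25·1.92 = 48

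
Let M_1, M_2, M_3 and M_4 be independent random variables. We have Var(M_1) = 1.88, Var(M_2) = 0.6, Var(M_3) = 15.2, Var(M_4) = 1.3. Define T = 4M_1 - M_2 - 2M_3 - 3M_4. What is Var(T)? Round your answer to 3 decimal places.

By independence, Var(T) = (4)²Var(M_1) + (-1)²Var(M_2) + (-2)²Var(M_3) + (-3)²Var(M_4)
= (4)²·1.88 + (-1)²·0.6 + (-2)²·15.2 + (-3)²·1.3 = 103.18

103.180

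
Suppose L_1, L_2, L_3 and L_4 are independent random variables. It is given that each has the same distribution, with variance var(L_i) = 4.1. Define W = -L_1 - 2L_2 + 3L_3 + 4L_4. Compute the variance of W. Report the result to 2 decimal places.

123.00

By independence, var(W) = (-1)²var(L_1) + (-2)²var(L_2) + (3)²var(L_3) + (4)²var(L_4)
= (-1)²·4.1 + (-2)²·4.1 + (3)²·4.1 + (4)²·4.1 = 123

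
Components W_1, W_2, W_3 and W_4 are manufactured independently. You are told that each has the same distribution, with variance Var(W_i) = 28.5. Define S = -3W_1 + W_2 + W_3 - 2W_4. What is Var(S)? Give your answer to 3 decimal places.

427.500

By independence, Var(S) = (-3)²Var(W_1) + (1)²Var(W_2) + (1)²Var(W_3) + (-2)²Var(W_4)
= (-3)²·28.5 + (1)²·28.5 + (1)²·28.5 + (-2)²·28.5 = 427.5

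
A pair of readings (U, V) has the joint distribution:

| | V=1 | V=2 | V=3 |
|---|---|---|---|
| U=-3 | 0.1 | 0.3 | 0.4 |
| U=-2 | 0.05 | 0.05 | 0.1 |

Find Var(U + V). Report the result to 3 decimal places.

E[U] = -2.8,  E[V] = 2.35,  E[UV] = -6.6
Var(U) = 8 − (-2.8)² = 0.16;  Var(V) = 6.05 − (2.35)² = 0.5275
Cov(U,V) = -6.6 − (-2.8)(2.35) = -0.02
Var(U + V) = (1)²·0.16 + (1)²·0.5275 + 2·(1)·(1)·-0.02 = 0.6475

0.648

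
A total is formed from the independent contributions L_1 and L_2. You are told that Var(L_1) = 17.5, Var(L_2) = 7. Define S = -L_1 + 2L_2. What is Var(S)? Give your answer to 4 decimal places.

45.5000

By independence, Var(S) = (-1)²Var(L_1) + (2)²Var(L_2)
= (-1)²·17.5 + (2)²·7 = 45.5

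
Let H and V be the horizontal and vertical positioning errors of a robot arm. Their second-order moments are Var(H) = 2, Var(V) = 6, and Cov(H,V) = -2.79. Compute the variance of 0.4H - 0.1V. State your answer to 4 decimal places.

0.6032

Var(0.4H - 0.1V) = (0.4)²·Var(H) + (-0.1)²·Var(V) + 2·(0.4)·(-0.1)·Cov(H,V)
= 0.16·2 + 0.01·6 + -0.08·-2.79 = 0.6032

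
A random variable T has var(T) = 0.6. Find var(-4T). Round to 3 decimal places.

9.600

var(-4T) = (-4)²·var(T) = 16·0.6 = 9.6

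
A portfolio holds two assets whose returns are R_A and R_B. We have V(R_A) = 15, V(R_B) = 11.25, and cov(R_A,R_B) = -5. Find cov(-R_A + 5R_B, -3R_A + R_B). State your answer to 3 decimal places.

181.250

cov(-R_A + 5R_B, -3R_A + R_B) = (-1)(-3)V(R_A) + (5)(1)V(R_B) + [(-1)(1) + (5)(-3)]cov(R_A,R_B)
= 3·15 + 5·11.25 + -16·-5 = 181.25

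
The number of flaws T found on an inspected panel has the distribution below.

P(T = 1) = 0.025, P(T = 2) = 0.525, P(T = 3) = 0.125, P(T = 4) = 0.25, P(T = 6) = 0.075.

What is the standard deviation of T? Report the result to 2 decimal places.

1.24

E[T] = (1)(0.025) + (2)(0.525) + (3)(0.125) + (4)(0.25) + (6)(0.075) = 2.9
E[T²] = (1)²(0.025) + (2)²(0.525) + (3)²(0.125) + (4)²(0.25) + (6)²(0.075) = 9.95
var(T) = E[T²] − (E[T])² = 9.95 − (2.9)² = 1.54
σ(T) = √1.54 ≈ 1.24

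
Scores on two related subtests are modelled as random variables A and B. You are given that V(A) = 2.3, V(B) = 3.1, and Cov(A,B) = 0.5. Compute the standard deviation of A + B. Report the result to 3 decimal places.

2.530

V(A + B) = (1)²·V(A) + (1)²·V(B) + 2·(1)·(1)·Cov(A,B)
= 1·2.3 + 1·3.1 + 2·0.5 = 6.4
sd(A + B) = √6.4 ≈ 2.530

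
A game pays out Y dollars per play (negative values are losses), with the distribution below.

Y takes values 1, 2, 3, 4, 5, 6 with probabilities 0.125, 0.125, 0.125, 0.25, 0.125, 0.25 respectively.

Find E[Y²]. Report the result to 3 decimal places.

E[Y²] = (1)²(0.125) + (2)²(0.125) + (3)²(0.125) + (4)²(0.25) + (5)²(0.125) + (6)²(0.25) = 17.875

17.875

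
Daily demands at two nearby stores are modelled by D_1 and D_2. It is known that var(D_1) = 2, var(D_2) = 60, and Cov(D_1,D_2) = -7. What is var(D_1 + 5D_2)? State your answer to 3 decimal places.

1432.000

var(D_1 + 5D_2) = (1)²·var(D_1) + (5)²·var(D_2) + 2·(1)·(5)·Cov(D_1,D_2)
= 1·2 + 25·60 + 10·-7 = 1432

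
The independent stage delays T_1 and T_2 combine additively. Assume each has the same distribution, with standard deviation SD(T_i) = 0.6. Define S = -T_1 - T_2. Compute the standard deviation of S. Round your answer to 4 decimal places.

0.8485

Var(T_i) = (0.6)² = 0.36
By independence, Var(S) = (-1)²Var(T_1) + (-1)²Var(T_2)
= (-1)²·0.36 + (-1)²·0.36 = 0.72
SD(S) = √0.72 ≈ 0.8485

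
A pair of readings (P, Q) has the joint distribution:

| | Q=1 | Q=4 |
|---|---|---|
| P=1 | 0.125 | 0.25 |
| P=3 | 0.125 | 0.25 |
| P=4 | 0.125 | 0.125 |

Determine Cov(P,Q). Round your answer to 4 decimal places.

E[P] = 2.5,  E[Q] = 2.875
E[PQ] = 7
Cov(P,Q) = E[PQ] − E[P]E[Q] = 7 − (2.5)(2.875) = -0.1875

-0.1875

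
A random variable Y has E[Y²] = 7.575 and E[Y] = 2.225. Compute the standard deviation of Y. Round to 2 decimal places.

Var(Y) = 7.575 − (2.225)² = 2.624375
σ(Y) = √2.624375 ≈ 1.62

1.62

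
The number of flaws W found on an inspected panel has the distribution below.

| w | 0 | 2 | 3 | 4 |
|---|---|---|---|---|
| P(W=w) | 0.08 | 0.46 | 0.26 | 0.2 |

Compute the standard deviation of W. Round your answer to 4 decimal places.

E[W] = (0)(0.08) + (2)(0.46) + (3)(0.26) + (4)(0.2) = 2.5
E[W²] = (0)²(0.08) + (2)²(0.46) + (3)²(0.26) + (4)²(0.2) = 7.38
V(W) = E[W²] − (E[W])² = 7.38 − (2.5)² = 1.13
SD(W) = √1.13 ≈ 1.0630

1.0630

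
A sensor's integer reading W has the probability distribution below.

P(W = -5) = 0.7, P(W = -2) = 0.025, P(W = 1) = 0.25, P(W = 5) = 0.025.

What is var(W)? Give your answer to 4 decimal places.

E[W] = (-5)(0.7) + (-2)(0.025) + (1)(0.25) + (5)(0.025) = -3.175
E[W²] = (-5)²(0.7) + (-2)²(0.025) + (1)²(0.25) + (5)²(0.025) = 18.475
var(W) = E[W²] − (E[W])² = 18.475 − (-3.175)² = 8.394375

8.3944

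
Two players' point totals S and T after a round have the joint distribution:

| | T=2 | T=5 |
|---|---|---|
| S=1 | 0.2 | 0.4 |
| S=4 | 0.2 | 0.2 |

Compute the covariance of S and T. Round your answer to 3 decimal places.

-0.360

E[S] = 2.2,  E[T] = 3.8
E[ST] = 8
cov(S,T) = E[ST] − E[S]E[T] = 8 − (2.2)(3.8) = -0.36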